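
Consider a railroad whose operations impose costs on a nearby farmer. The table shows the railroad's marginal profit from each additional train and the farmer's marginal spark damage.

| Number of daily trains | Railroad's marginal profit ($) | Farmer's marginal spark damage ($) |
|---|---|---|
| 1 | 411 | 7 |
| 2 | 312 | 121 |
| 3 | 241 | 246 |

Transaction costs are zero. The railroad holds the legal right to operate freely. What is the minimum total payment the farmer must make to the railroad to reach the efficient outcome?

Left alone the railroad would choose level 3 (marginal profit stays positive).
Efficient level: k* = 2 (marginal profit ≥ marginal spark damage through 2).
The farmer must at least cover the railroad's forgone profit from cutting 3→2: 241 = 241.

$241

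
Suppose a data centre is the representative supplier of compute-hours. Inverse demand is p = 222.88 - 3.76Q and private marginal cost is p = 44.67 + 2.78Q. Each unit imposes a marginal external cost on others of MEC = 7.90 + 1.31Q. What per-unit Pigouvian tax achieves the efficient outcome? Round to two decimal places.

tax = 36.32 per unit

Social marginal cost = private MC + MEC = 52.57 + 4.09Q.
Set SMC = demand: 52.57 + 4.09Q = 222.88 - 3.76Q → Q* = 21.6955.
The Pigouvian tax equals MEC at Q*: 7.90 + 1.31×21.6955 = 36.3211.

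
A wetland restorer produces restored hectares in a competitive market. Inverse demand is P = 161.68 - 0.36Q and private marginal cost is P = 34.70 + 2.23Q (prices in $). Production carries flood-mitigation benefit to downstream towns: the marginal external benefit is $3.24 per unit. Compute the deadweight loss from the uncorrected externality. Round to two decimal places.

Market equilibrium (private): 34.70 + 2.23Q = 161.68 - 0.36Q → Q_m = 49.0270.
Social marginal cost = private MC − MEB = 31.46 + 2.23Q.
Set SMC = demand: 31.46 + 2.23Q = 161.68 - 0.36Q → Q* = 50.2780.
The welfare-loss triangle has base |Q_m − Q*| and height MEB(Q_m) (the vertical gap between SMC and demand is zero at Q* and MEB at Q_m).
DWL = ½ × 1.2510 × 3.2400 = 2.0266.

DWL = $2.03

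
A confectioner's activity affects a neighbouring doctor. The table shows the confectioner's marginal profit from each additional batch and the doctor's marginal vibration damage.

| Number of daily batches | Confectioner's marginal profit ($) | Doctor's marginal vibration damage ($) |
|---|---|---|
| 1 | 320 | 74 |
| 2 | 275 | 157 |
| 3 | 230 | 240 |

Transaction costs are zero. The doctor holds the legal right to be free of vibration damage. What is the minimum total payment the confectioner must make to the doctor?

Efficient level: marginal profit ≥ marginal vibration damage through level 2, so k* = 2.
With the doctor holding the right, the confectioner must at least compensate total damage at k*: 74 + 157 = 231.

$231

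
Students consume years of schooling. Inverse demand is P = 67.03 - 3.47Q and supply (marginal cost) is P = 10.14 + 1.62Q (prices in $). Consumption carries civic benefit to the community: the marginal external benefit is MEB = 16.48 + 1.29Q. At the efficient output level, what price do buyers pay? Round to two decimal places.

P = $0.03

Social marginal benefit = demand + MEB = 83.51 - 2.18Q.
Set SMB = MC: 83.51 - 2.18Q = 10.14 + 1.62Q → Q* = 19.3079.
Consumer price on the demand curve at Q*: 67.03 − 3.47×19.3079 = 0.0316.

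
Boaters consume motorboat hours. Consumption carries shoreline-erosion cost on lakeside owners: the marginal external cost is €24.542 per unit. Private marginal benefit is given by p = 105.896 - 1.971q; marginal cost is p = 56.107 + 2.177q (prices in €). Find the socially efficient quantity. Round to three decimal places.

q* = 6.087

Social marginal benefit = demand − MEC = 81.354 - 1.971q.
Set SMB = MC: 81.354 - 1.971q = 56.107 + 2.177q → q* = 6.0865.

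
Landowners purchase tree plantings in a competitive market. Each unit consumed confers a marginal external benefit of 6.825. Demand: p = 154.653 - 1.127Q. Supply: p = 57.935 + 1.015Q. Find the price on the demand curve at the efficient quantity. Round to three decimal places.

P = 100.174

Social marginal benefit = demand + MEB = 161.478 - 1.127Q.
Set SMB = MC: 161.478 - 1.127Q = 57.935 + 1.015Q → Q* = 48.3394.
Consumer price on the demand curve at Q*: 154.653 − 1.127×48.3394 = 100.1745.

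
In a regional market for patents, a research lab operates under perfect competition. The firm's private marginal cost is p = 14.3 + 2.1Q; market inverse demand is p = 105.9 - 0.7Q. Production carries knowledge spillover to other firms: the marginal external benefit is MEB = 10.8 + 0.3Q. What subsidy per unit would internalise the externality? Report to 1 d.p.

subsidy = 23.1 per unit

Social marginal cost = private MC − MEB = 3.5 + 1.8Q.
Set SMC = demand: 3.5 + 1.8Q = 105.9 - 0.7Q → Q* = 40.9600.
The Pigouvian subsidy equals MEB at Q*: 10.8 + 0.3×40.9600 = 23.0880.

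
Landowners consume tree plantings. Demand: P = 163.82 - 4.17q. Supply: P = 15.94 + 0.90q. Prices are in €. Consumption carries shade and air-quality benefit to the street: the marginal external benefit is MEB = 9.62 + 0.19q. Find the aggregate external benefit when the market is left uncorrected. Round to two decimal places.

Market equilibrium (private): 15.94 + 0.90q = 163.82 - 4.17q → q_m = 29.1677.
Total external benefit = ∫₀^{q_m} (9.62 + 0.19q) dq = 9.62×29.1677 + ½×0.19×29.1677² = 361.4150.

€361.41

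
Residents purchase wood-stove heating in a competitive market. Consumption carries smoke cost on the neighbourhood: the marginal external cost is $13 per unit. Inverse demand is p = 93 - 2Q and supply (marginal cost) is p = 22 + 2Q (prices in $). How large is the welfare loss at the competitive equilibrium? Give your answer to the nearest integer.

Market equilibrium (private): 22 + 2Q = 93 - 2Q → Q_m = 17.7500.
Social marginal benefit = demand − MEC = 80 - 2Q.
Set SMB = MC: 80 - 2Q = 22 + 2Q → Q* = 14.5000.
The loss is the area between SMB and MC from Q* to Q_m; with linear curves that's a triangle of height MEC(Q_m).
DWL = ½ × 3.2500 × 13.0000 = 21.1250.

DWL = $21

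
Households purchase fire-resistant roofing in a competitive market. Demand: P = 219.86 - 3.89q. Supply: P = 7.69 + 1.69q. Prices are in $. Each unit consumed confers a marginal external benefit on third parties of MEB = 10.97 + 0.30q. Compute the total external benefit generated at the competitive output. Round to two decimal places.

$633.98

Market equilibrium (private): 7.69 + 1.69q = 219.86 - 3.89q → q_m = 38.0233.
Total external benefit = ∫₀^{q_m} (10.97 + 0.30q) dq = 10.97×38.0233 + ½×0.30×38.0233² = 633.9813.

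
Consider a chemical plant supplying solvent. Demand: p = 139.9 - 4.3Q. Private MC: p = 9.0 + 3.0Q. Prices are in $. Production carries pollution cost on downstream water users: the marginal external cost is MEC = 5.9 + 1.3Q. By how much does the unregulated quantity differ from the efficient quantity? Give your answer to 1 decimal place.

3.4 units

Market equilibrium (private): 9.0 + 3.0Q = 139.9 - 4.3Q → Q_m = 17.9315.
Social marginal cost = private MC + MEC = 14.9 + 4.3Q.
Set SMC = demand: 14.9 + 4.3Q = 139.9 - 4.3Q → Q* = 14.5349.
Gap = |17.9315 − 14.5349| = 3.3966.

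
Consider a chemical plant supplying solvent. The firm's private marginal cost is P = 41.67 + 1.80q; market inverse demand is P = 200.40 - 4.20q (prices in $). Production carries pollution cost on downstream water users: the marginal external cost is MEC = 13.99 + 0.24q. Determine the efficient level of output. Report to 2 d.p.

q* = 23.20

Social marginal cost = private MC + MEC = 55.66 + 2.04q.
Set SMC = demand: 55.66 + 2.04q = 200.40 - 4.20q → q* = 23.1955.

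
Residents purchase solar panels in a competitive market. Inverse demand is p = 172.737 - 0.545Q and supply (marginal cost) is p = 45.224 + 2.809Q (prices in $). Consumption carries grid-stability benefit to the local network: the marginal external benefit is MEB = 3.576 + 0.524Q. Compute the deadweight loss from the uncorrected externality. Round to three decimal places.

DWL = $97.550

Market equilibrium (private): 45.224 + 2.809Q = 172.737 - 0.545Q → Q_m = 38.0182.
Social marginal benefit = demand + MEB = 176.313 - 0.021Q.
Set SMB = MC: 176.313 - 0.021Q = 45.224 + 2.809Q → Q* = 46.3212.
The welfare-loss triangle has base |Q_m − Q*| and height MEB(Q_m) (the vertical gap between SMB and MC is zero at Q* and MEB at Q_m).
DWL = ½ × 8.3030 × 23.4975 = 97.5499.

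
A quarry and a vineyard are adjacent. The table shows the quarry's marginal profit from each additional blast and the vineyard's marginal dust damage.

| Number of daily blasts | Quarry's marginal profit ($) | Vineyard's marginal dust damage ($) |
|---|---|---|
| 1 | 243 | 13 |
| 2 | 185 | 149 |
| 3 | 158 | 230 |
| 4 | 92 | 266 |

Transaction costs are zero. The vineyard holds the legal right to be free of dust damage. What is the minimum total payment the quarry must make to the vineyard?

Efficient level: marginal profit ≥ marginal dust damage through level 2, so k* = 2.
With the vineyard holding the right, the quarry must at least compensate total damage at k*: 13 + 149 = 162.

$162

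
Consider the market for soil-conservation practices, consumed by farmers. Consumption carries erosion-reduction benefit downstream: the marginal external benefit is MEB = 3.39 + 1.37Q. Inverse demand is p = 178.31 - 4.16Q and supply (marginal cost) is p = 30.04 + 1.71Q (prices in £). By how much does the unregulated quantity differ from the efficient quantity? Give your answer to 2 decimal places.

8.44 units

Market equilibrium (private): 30.04 + 1.71Q = 178.31 - 4.16Q → Q_m = 25.2589.
Social marginal benefit = demand + MEB = 181.70 - 2.79Q.
Set SMB = MC: 181.70 - 2.79Q = 30.04 + 1.71Q → Q* = 33.7022.
Gap = |25.2589 − 33.7022| = 8.4433.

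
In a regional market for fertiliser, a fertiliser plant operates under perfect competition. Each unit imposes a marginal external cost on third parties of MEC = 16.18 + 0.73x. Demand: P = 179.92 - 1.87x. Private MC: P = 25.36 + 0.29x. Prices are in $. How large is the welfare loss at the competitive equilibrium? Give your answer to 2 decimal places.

Market equilibrium (private): 25.36 + 0.29x = 179.92 - 1.87x → x_m = 71.5556.
Social marginal cost = private MC + MEC = 41.54 + 1.02x.
Set SMC = demand: 41.54 + 1.02x = 179.92 - 1.87x → x* = 47.8824.
The loss is the area between SMC and demand from x* to x_m; with linear curves that's a triangle of height MEC(x_m).
DWL = ½ × 23.6732 × 68.4156 = 809.8081.

DWL = $809.81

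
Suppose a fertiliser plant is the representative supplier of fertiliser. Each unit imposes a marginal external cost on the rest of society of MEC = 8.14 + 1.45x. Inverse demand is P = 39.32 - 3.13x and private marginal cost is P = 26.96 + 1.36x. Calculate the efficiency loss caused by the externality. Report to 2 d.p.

Market equilibrium (private): 26.96 + 1.36x = 39.32 - 3.13x → x_m = 2.7528.
Social marginal cost = private MC + MEC = 35.10 + 2.81x.
Set SMC = demand: 35.10 + 2.81x = 39.32 - 3.13x → x* = 0.7104.
The welfare-loss triangle has base |x_m − x*| and height MEC(x_m) (the vertical gap between SMC and demand is zero at x* and MEC at x_m).
DWL = ½ × 2.0424 × 12.1315 = 12.3887.

DWL = 12.39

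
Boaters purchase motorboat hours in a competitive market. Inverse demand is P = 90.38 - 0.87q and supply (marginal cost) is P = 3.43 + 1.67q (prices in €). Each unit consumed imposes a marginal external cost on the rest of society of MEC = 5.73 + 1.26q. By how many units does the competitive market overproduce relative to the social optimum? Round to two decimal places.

Market equilibrium (private): 3.43 + 1.67q = 90.38 - 0.87q → q_m = 34.2323.
Social marginal benefit = demand − MEC = 84.65 - 2.13q.
Set SMB = MC: 84.65 - 2.13q = 3.43 + 1.67q → q* = 21.3737.
Gap = |34.2323 − 21.3737| = 12.8586.

12.86 units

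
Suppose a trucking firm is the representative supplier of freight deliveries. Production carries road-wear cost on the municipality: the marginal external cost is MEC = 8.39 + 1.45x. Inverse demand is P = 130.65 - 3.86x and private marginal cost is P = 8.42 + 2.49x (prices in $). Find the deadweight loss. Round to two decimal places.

DWL = $84.47

Market equilibrium (private): 8.42 + 2.49x = 130.65 - 3.86x → x_m = 19.2488.
Social marginal cost = private MC + MEC = 16.81 + 3.94x.
Set SMC = demand: 16.81 + 3.94x = 130.65 - 3.86x → x* = 14.5949.
The welfare-loss triangle has base |x_m − x*| and height MEC(x_m) (the vertical gap between SMC and demand is zero at x* and MEC at x_m).
DWL = ½ × 4.6539 × 36.3008 = 84.4701.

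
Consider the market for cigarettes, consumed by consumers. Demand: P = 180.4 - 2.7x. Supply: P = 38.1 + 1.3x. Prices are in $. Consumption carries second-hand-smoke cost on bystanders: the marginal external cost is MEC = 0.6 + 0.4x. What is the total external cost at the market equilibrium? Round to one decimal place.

$274.5

Market equilibrium (private): 38.1 + 1.3x = 180.4 - 2.7x → x_m = 35.5750.
Total external cost = ∫₀^{x_m} (0.6 + 0.4x) dx = 0.6×35.5750 + ½×0.4×35.5750² = 274.4611.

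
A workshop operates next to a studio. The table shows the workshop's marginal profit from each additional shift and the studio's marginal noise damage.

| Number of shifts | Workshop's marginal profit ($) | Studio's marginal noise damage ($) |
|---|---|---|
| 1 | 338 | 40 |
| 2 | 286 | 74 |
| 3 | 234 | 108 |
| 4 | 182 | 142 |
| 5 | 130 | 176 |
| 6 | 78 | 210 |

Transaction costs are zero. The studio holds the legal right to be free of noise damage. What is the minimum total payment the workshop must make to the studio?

Efficient level: marginal profit ≥ marginal noise damage through level 4, so k* = 4.
With the studio holding the right, the workshop must at least compensate total damage at k*: 40 + 74 + 108 + 142 = 364.

$364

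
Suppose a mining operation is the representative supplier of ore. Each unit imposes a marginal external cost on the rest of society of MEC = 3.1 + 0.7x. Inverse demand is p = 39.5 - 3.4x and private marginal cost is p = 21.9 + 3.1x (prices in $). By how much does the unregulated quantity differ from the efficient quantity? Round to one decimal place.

Market equilibrium (private): 21.9 + 3.1x = 39.5 - 3.4x → x_m = 2.7077.
Social marginal cost = private MC + MEC = 25.0 + 3.8x.
Set SMC = demand: 25.0 + 3.8x = 39.5 - 3.4x → x* = 2.0139.
Gap = |2.7077 − 2.0139| = 0.6938.

0.7 units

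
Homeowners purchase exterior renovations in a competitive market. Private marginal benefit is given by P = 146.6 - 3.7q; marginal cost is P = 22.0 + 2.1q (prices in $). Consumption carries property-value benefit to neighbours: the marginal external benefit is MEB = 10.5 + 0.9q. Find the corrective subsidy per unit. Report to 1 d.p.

subsidy = $35.3 per unit

Social marginal benefit = demand + MEB = 157.1 - 2.8q.
Set SMB = MC: 157.1 - 2.8q = 22.0 + 2.1q → q* = 27.5714.
The Pigouvian subsidy equals MEB at q*: 10.5 + 0.9×27.5714 = 35.3143.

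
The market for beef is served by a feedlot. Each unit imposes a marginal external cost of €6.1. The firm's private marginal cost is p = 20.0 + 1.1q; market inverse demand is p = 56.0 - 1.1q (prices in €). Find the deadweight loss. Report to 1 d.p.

Market equilibrium (private): 20.0 + 1.1q = 56.0 - 1.1q → q_m = 16.3636.
Social marginal cost = private MC + MEC = 26.1 + 1.1q.
Set SMC = demand: 26.1 + 1.1q = 56.0 - 1.1q → q* = 13.5909.
The loss is the area between SMC and demand from q* to q_m; with linear curves that's a triangle of height MEC(q_m).
DWL = ½ × 2.7727 × 6.1000 = 8.4567.

DWL = €8.5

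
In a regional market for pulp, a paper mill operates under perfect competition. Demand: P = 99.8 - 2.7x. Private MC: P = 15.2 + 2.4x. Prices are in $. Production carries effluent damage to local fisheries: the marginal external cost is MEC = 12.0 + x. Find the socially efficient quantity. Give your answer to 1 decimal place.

x* = 11.9

Social marginal cost = private MC + MEC = 27.2 + 3.4x.
Set SMC = demand: 27.2 + 3.4x = 99.8 - 2.7x → x* = 11.9016.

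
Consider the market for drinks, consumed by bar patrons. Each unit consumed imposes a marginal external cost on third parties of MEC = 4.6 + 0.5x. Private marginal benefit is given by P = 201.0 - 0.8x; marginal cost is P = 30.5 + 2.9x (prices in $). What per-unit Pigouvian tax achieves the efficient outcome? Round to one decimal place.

tax = $24.4 per unit

Social marginal benefit = demand − MEC = 196.4 - 1.3x.
Set SMB = MC: 196.4 - 1.3x = 30.5 + 2.9x → x* = 39.5000.
The Pigouvian tax equals MEC at x*: 4.6 + 0.5×39.5000 = 24.3500.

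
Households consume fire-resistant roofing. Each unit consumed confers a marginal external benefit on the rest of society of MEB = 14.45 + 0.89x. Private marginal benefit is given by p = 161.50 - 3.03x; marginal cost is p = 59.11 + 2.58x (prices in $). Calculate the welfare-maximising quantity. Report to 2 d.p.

Social marginal benefit = demand + MEB = 175.95 - 2.14x.
Set SMB = MC: 175.95 - 2.14x = 59.11 + 2.58x → x* = 24.7542.

x* = 24.75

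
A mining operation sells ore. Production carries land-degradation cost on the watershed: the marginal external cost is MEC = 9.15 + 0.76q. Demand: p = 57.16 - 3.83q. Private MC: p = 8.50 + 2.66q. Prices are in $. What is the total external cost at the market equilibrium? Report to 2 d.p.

$89.97

Market equilibrium (private): 8.50 + 2.66q = 57.16 - 3.83q → q_m = 7.4977.
Total external cost = ∫₀^{q_m} (9.15 + 0.76q) dq = 9.15×7.4977 + ½×0.76×7.4977² = 89.9658.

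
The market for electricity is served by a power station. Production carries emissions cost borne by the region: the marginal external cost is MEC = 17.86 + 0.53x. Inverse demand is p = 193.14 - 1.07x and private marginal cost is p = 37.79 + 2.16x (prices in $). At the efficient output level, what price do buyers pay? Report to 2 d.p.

Social marginal cost = private MC + MEC = 55.65 + 2.69x.
Set SMC = demand: 55.65 + 2.69x = 193.14 - 1.07x → x* = 36.5665.
Consumer price on the demand curve at x*: 193.14 − 1.07×36.5665 = 154.0138.

P = $154.01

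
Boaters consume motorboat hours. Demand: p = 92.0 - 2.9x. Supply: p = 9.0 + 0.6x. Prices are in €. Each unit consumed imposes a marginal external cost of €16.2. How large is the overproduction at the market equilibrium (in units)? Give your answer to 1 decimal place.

4.6 units

Market equilibrium (private): 9.0 + 0.6x = 92.0 - 2.9x → x_m = 23.7143.
Social marginal benefit = demand − MEC = 75.8 - 2.9x.
Set SMB = MC: 75.8 - 2.9x = 9.0 + 0.6x → x* = 19.0857.
Gap = |23.7143 − 19.0857| = 4.6286.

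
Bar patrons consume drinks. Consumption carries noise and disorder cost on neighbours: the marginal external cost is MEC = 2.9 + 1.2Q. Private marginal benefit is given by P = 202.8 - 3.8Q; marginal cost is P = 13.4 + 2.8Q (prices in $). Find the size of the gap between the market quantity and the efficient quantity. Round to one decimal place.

Market equilibrium (private): 13.4 + 2.8Q = 202.8 - 3.8Q → Q_m = 28.6970.
Social marginal benefit = demand − MEC = 199.9 - 5.0Q.
Set SMB = MC: 199.9 - 5.0Q = 13.4 + 2.8Q → Q* = 23.9103.
Gap = |28.6970 − 23.9103| = 4.7867.

4.8 units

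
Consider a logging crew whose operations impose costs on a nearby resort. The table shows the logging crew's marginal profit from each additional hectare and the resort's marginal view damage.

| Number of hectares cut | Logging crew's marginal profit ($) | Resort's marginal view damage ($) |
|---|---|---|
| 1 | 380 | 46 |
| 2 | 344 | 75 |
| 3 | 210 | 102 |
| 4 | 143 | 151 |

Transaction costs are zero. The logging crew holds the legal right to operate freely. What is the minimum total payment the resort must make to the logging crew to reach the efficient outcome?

Left alone the logging crew would choose level 4 (marginal profit stays positive).
Efficient level: k* = 3 (marginal profit ≥ marginal view damage through 3).
The resort must at least cover the logging crew's forgone profit from cutting 4→3: 143 = 143.

$143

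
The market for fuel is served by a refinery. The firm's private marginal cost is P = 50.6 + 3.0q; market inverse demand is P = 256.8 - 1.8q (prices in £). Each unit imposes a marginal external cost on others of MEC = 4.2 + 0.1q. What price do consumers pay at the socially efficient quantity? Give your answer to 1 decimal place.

Social marginal cost = private MC + MEC = 54.8 + 3.1q.
Set SMC = demand: 54.8 + 3.1q = 256.8 - 1.8q → q* = 41.2245.
Consumer price on the demand curve at q*: 256.8 − 1.8×41.2245 = 182.5959.

P = £182.6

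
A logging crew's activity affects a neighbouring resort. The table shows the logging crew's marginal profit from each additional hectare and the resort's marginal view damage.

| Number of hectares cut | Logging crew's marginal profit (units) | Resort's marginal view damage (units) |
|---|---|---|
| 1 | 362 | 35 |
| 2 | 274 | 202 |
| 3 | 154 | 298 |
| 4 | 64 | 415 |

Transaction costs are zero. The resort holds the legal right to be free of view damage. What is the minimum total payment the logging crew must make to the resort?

Efficient level: marginal profit ≥ marginal view damage through level 2, so k* = 2.
With the resort holding the right, the logging crew must at least compensate total damage at k*: 35 + 202 = 237.

237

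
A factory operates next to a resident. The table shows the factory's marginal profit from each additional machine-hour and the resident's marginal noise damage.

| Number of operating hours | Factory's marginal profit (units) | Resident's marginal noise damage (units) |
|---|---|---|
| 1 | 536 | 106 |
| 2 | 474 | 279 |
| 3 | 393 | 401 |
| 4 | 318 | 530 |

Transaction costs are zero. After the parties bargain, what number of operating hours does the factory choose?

Bargaining reaches the level where marginal profit last exceeds marginal noise damage.
That holds through level 2 (474 ≥ 279) but not at 3 (393 < 401).

2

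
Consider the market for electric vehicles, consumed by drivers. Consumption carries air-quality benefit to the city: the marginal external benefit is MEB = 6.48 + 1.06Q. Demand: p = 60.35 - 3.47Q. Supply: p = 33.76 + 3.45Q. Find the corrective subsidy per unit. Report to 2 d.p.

Social marginal benefit = demand + MEB = 66.83 - 2.41Q.
Set SMB = MC: 66.83 - 2.41Q = 33.76 + 3.45Q → Q* = 5.6433.
The Pigouvian subsidy equals MEB at Q*: 6.48 + 1.06×5.6433 = 12.4619.

subsidy = 12.46 per unit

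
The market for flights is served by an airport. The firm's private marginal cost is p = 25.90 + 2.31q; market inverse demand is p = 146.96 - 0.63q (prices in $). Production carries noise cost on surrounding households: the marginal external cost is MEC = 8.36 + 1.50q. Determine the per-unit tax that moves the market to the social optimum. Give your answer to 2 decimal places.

tax = $46.43 per unit

Social marginal cost = private MC + MEC = 34.26 + 3.81q.
Set SMC = demand: 34.26 + 3.81q = 146.96 - 0.63q → q* = 25.3829.
The Pigouvian tax equals MEC at q*: 8.36 + 1.50×25.3829 = 46.4344.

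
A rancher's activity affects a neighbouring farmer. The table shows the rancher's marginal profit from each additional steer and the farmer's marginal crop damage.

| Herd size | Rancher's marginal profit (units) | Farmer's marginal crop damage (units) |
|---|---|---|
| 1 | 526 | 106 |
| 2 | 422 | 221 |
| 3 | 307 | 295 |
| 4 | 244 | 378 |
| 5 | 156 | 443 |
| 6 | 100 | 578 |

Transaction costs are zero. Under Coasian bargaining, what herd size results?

Bargaining reaches the level where marginal profit last exceeds marginal crop damage.
That holds through level 3 (307 ≥ 295) but not at 4 (244 < 378).

3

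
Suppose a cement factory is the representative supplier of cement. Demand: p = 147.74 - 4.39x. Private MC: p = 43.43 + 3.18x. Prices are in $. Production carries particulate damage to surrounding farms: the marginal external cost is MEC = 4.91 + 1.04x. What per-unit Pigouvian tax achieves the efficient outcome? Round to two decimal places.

tax = $16.92 per unit

Social marginal cost = private MC + MEC = 48.34 + 4.22x.
Set SMC = demand: 48.34 + 4.22x = 147.74 - 4.39x → x* = 11.5447.
The Pigouvian tax equals MEC at x*: 4.91 + 1.04×11.5447 = 16.9165.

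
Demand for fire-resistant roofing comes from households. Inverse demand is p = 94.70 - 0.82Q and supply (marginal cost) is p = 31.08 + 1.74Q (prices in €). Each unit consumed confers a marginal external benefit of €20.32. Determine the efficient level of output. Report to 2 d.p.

Social marginal benefit = demand + MEB = 115.02 - 0.82Q.
Set SMB = MC: 115.02 - 0.82Q = 31.08 + 1.74Q → Q* = 32.7891.

Q* = 32.79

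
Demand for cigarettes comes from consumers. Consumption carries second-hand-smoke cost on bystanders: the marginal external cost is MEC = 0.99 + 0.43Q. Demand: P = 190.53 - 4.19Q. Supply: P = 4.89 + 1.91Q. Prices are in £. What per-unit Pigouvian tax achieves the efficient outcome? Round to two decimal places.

Social marginal benefit = demand − MEC = 189.54 - 4.62Q.
Set SMB = MC: 189.54 - 4.62Q = 4.89 + 1.91Q → Q* = 28.2772.
The Pigouvian tax equals MEC at Q*: 0.99 + 0.43×28.2772 = 13.1492.

tax = £13.15 per unit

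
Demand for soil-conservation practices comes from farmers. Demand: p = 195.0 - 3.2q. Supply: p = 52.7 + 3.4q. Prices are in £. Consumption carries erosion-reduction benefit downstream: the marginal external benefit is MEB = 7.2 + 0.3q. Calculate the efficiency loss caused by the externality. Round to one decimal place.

DWL = £14.8

Market equilibrium (private): 52.7 + 3.4q = 195.0 - 3.2q → q_m = 21.5606.
Social marginal benefit = demand + MEB = 202.2 - 2.9q.
Set SMB = MC: 202.2 - 2.9q = 52.7 + 3.4q → q* = 23.7302.
The welfare-loss triangle has base |q_m − q*| and height MEB(q_m) (the vertical gap between SMB and MC is zero at q* and MEB at q_m).
DWL = ½ × 2.1696 × 13.6682 = 14.8273.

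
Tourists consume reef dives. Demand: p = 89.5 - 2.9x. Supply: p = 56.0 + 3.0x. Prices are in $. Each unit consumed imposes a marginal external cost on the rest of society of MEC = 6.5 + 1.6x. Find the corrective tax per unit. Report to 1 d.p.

tax = $12.3 per unit

Social marginal benefit = demand − MEC = 83.0 - 4.5x.
Set SMB = MC: 83.0 - 4.5x = 56.0 + 3.0x → x* = 3.6000.
The Pigouvian tax equals MEC at x*: 6.5 + 1.6×3.6000 = 12.2600.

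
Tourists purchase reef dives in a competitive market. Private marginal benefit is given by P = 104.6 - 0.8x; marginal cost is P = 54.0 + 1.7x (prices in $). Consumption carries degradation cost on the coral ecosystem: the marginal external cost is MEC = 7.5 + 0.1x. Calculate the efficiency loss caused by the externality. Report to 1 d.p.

Market equilibrium (private): 54.0 + 1.7x = 104.6 - 0.8x → x_m = 20.2400.
Social marginal benefit = demand − MEC = 97.1 - 0.9x.
Set SMB = MC: 97.1 - 0.9x = 54.0 + 1.7x → x* = 16.5769.
The welfare-loss triangle has base |x_m − x*| and height MEC(x_m) (the vertical gap between SMB and MC is zero at x* and MEC at x_m).
DWL = ½ × 3.6631 × 9.5240 = 17.4437.

DWL = $17.4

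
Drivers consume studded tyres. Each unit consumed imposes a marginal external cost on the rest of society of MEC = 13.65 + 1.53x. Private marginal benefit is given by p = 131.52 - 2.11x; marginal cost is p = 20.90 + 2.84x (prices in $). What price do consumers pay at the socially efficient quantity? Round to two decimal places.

P = $99.94

Social marginal benefit = demand − MEC = 117.87 - 3.64x.
Set SMB = MC: 117.87 - 3.64x = 20.90 + 2.84x → x* = 14.9645.
Consumer price on the demand curve at x*: 131.52 − 2.11×14.9645 = 99.9449.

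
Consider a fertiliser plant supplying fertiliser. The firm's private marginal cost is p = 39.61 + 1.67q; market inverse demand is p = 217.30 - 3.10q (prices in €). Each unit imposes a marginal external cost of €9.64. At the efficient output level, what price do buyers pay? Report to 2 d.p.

Social marginal cost = private MC + MEC = 49.25 + 1.67q.
Set SMC = demand: 49.25 + 1.67q = 217.30 - 3.10q → q* = 35.2306.
Consumer price on the demand curve at q*: 217.30 − 3.10×35.2306 = 108.0851.

P = €108.09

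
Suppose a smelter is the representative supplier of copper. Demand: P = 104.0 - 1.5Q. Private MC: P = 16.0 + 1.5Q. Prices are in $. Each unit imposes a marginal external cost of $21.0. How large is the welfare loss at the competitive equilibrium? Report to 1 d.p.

DWL = $73.5

Market equilibrium (private): 16.0 + 1.5Q = 104.0 - 1.5Q → Q_m = 29.3333.
Social marginal cost = private MC + MEC = 37.0 + 1.5Q.
Set SMC = demand: 37.0 + 1.5Q = 104.0 - 1.5Q → Q* = 22.3333.
Between Q* and Q_m the wedge SMC − demand runs linearly from 0 to MEC(Q_m), so the loss is a triangle.
DWL = ½ × 7.0000 × 21.0000 = 73.5000.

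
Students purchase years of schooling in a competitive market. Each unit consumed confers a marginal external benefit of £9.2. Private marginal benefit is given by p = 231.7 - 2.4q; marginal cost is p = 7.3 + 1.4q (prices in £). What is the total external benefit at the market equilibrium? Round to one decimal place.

Market equilibrium (private): 7.3 + 1.4q = 231.7 - 2.4q → q_m = 59.0526.
Total external benefit = MEB × q_m = 9.2 × 59.0526 = 543.2839.

£543.3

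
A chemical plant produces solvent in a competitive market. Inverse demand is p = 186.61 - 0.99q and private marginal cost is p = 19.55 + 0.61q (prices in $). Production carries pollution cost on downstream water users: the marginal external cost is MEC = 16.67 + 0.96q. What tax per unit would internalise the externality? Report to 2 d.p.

Social marginal cost = private MC + MEC = 36.22 + 1.57q.
Set SMC = demand: 36.22 + 1.57q = 186.61 - 0.99q → q* = 58.7461.
The Pigouvian tax equals MEC at q*: 16.67 + 0.96×58.7461 = 73.0663.

tax = $73.07 per unit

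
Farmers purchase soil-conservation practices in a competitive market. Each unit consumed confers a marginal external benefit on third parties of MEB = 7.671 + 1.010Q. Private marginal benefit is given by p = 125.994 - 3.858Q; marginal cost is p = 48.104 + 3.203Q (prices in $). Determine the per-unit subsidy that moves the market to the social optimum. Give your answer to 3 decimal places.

Social marginal benefit = demand + MEB = 133.665 - 2.848Q.
Set SMB = MC: 133.665 - 2.848Q = 48.104 + 3.203Q → Q* = 14.1400.
The Pigouvian subsidy equals MEB at Q*: 7.671 + 1.010×14.1400 = 21.9524.

subsidy = $21.952 per unit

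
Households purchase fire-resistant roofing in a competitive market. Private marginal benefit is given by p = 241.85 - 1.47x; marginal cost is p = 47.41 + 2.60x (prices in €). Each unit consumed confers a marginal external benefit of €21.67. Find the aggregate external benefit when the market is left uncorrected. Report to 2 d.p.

€1035.26

Market equilibrium (private): 47.41 + 2.60x = 241.85 - 1.47x → x_m = 47.7740.
Total external benefit = MEB × x_m = 21.67 × 47.7740 = 1035.2626.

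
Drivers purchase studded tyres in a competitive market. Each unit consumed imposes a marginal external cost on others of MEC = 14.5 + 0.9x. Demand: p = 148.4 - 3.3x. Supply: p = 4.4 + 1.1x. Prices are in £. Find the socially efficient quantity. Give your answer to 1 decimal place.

x* = 24.4

Social marginal benefit = demand − MEC = 133.9 - 4.2x.
Set SMB = MC: 133.9 - 4.2x = 4.4 + 1.1x → x* = 24.4340.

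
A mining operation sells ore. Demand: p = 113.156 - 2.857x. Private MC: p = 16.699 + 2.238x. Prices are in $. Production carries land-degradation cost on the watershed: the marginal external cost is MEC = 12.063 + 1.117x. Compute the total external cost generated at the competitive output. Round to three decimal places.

$428.545

Market equilibrium (private): 16.699 + 2.238x = 113.156 - 2.857x → x_m = 18.9317.
Total external cost = ∫₀^{x_m} (12.063 + 1.117x) dx = 12.063×18.9317 + ½×1.117×18.9317² = 428.5447.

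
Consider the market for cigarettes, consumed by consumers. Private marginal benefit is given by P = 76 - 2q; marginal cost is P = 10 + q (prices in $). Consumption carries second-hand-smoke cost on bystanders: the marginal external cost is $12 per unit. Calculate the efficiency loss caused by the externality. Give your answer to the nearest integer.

Market equilibrium (private): 10 + q = 76 - 2q → q_m = 22.0000.
Social marginal benefit = demand − MEC = 64 - 2q.
Set SMB = MC: 64 - 2q = 10 + q → q* = 18.0000.
Between q* and q_m the wedge MC − SMB runs linearly from 0 to MEC(q_m), so the loss is a triangle.
DWL = ½ × 4.0000 × 12.0000 = 24.0000.

DWL = $24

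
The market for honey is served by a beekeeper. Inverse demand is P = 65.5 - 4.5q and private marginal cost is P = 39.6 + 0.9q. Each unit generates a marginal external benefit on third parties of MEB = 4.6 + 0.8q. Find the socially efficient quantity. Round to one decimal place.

q* = 6.6

Social marginal cost = private MC − MEB = 35.0 + 0.1q.
Set SMC = demand: 35.0 + 0.1q = 65.5 - 4.5q → q* = 6.6304.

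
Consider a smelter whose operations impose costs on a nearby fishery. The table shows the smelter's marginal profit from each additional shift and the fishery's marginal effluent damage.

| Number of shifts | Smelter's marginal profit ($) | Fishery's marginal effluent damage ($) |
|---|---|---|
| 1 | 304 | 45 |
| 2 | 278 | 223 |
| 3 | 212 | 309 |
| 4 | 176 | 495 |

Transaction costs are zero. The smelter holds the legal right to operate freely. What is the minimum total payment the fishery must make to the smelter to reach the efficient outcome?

Left alone the smelter would choose level 4 (marginal profit stays positive).
Efficient level: k* = 2 (marginal profit ≥ marginal effluent damage through 2).
The fishery must at least cover the smelter's forgone profit from cutting 4→2: 212 + 176 = 388.

$388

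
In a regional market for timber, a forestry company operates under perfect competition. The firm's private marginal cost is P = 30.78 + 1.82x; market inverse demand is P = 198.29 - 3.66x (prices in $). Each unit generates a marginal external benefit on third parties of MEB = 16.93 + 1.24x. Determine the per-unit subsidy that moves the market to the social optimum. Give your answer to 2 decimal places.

subsidy = $70.87 per unit

Social marginal cost = private MC − MEB = 13.85 + 0.58x.
Set SMC = demand: 13.85 + 0.58x = 198.29 - 3.66x → x* = 43.5000.
The Pigouvian subsidy equals MEB at x*: 16.93 + 1.24×43.5000 = 70.8700.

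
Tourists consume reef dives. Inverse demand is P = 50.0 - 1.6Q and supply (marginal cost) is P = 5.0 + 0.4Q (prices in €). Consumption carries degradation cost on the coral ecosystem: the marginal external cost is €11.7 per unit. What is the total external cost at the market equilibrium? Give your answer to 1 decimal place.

Market equilibrium (private): 5.0 + 0.4Q = 50.0 - 1.6Q → Q_m = 22.5000.
Total external cost = MEC × Q_m = 11.7 × 22.5000 = 263.2500.

€263.3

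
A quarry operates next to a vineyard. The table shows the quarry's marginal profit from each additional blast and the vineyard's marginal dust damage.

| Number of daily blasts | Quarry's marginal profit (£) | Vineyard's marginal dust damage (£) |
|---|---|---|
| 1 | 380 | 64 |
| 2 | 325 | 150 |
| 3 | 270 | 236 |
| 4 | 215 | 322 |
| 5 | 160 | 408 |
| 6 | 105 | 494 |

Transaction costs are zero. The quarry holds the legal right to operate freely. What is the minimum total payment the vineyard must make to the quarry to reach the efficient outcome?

Left alone the quarry would choose level 6 (marginal profit stays positive).
Efficient level: k* = 3 (marginal profit ≥ marginal dust damage through 3).
The vineyard must at least cover the quarry's forgone profit from cutting 6→3: 215 + 160 + 105 = 480.

£480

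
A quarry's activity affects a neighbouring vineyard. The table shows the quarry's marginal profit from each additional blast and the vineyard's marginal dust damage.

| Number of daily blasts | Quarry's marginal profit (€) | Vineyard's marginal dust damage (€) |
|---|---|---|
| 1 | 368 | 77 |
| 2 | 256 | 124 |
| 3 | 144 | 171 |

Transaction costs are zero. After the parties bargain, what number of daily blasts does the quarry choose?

2

Bargaining reaches the level where marginal profit last exceeds marginal dust damage.
That holds through level 2 (256 ≥ 124) but not at 3 (144 < 171).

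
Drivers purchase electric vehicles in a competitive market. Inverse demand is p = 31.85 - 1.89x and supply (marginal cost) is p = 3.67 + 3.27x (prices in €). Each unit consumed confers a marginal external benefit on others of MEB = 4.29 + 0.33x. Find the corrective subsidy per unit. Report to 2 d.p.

Social marginal benefit = demand + MEB = 36.14 - 1.56x.
Set SMB = MC: 36.14 - 1.56x = 3.67 + 3.27x → x* = 6.7226.
The Pigouvian subsidy equals MEB at x*: 4.29 + 0.33×6.7226 = 6.5085.

subsidy = €6.51 per unit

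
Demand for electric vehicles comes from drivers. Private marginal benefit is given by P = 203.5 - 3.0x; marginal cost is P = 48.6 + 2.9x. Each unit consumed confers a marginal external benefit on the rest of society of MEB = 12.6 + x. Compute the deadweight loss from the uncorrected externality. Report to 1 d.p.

Market equilibrium (private): 48.6 + 2.9x = 203.5 - 3.0x → x_m = 26.2542.
Social marginal benefit = demand + MEB = 216.1 - 2.0x.
Set SMB = MC: 216.1 - 2.0x = 48.6 + 2.9x → x* = 34.1837.
Height of the DWL triangle at x_m is SMB(x_m) − MC(x_m) = MEB(x_m) = 38.8542.
DWL = ½ × 7.9295 × 38.8542 = 154.0472.

DWL = 154.0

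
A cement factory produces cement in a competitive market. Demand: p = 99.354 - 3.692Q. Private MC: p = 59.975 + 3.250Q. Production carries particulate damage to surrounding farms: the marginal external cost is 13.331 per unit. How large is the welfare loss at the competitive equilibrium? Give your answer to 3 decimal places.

Market equilibrium (private): 59.975 + 3.250Q = 99.354 - 3.692Q → Q_m = 5.6726.
Social marginal cost = private MC + MEC = 73.306 + 3.250Q.
Set SMC = demand: 73.306 + 3.250Q = 99.354 - 3.692Q → Q* = 3.7522.
The welfare-loss triangle has base |Q_m − Q*| and height MEC(Q_m) (the vertical gap between SMC and demand is zero at Q* and MEC at Q_m).
DWL = ½ × 1.9204 × 13.3310 = 12.8004.

DWL = 12.800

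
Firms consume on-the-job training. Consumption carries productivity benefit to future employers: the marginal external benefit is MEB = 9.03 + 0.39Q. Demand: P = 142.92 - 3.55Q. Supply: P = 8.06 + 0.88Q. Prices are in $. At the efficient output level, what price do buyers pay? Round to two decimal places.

P = $16.48

Social marginal benefit = demand + MEB = 151.95 - 3.16Q.
Set SMB = MC: 151.95 - 3.16Q = 8.06 + 0.88Q → Q* = 35.6163.
Consumer price on the demand curve at Q*: 142.92 − 3.55×35.6163 = 16.4821.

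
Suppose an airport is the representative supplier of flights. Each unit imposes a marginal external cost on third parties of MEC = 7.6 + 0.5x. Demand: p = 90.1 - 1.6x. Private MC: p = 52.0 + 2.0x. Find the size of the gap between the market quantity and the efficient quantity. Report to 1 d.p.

Market equilibrium (private): 52.0 + 2.0x = 90.1 - 1.6x → x_m = 10.5833.
Social marginal cost = private MC + MEC = 59.6 + 2.5x.
Set SMC = demand: 59.6 + 2.5x = 90.1 - 1.6x → x* = 7.4390.
Gap = |10.5833 − 7.4390| = 3.1443.

3.1 units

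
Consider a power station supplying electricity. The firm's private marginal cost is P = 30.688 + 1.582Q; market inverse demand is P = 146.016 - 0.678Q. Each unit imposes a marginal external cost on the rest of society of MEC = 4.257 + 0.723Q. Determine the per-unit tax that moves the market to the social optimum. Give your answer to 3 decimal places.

Social marginal cost = private MC + MEC = 34.945 + 2.305Q.
Set SMC = demand: 34.945 + 2.305Q = 146.016 - 0.678Q → Q* = 37.2347.
The Pigouvian tax equals MEC at Q*: 4.257 + 0.723×37.2347 = 31.1777.

tax = 31.178 per unit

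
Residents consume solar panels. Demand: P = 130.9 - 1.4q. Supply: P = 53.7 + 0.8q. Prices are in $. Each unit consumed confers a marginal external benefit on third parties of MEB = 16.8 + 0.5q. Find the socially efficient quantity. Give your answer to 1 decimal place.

q* = 55.3

Social marginal benefit = demand + MEB = 147.7 - 0.9q.
Set SMB = MC: 147.7 - 0.9q = 53.7 + 0.8q → q* = 55.2941.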